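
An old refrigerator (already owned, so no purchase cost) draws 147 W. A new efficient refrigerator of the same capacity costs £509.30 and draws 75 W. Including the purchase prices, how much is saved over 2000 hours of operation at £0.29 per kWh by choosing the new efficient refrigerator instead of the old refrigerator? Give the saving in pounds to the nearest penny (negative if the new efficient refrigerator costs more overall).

-£467.54

old refrigerator: £0.00 + (147/1000) kW × 2000 h × £0.29 = £0.00 + £85.26 = £85.26
new efficient refrigerator: £509.30 + (75/1000) kW × 2000 h × £0.29 = £509.30 + £43.5 = £552.8
Saving = £85.26 − £552.8 = −£467.54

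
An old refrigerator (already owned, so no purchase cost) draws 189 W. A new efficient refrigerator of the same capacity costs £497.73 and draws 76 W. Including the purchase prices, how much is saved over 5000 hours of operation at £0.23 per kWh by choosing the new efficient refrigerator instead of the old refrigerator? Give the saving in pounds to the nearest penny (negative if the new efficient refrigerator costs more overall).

-£367.78

old refrigerator: £0.00 + (189/1000) kW × 5000 h × £0.23 = £0.00 + £217.35 = £217.35
new efficient refrigerator: £497.73 + (76/1000) kW × 5000 h × £0.23 = £497.73 + £87.4 = £585.13
Saving = £217.35 − £585.13 = −£367.78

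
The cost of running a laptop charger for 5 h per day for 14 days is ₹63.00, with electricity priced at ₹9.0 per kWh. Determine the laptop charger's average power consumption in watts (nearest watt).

100 W

Energy = ₹63.00 ÷ ₹9.0/kWh = 7 kWh
Runtime = 5 h/day × 14 days = 70 h
Power = 7 kWh ÷ 70 h = 0.1 kW = 100 W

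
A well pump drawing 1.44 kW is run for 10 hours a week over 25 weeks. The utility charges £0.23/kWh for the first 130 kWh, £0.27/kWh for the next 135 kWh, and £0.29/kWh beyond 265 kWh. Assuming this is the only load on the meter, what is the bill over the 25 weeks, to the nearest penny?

£93.90

Runtime = 10 h/week × 25 weeks = 250 h
Energy = 1.44 kW × 250 h = 360 kWh
Tier 1 (0–130 kWh): 130 × £0.23 = £29.9
Tier 2 (130–265 kWh): 135 × £0.27 = £36.45
Above 265 kWh: 95 × £0.29 = £27.55
Bill = £93.90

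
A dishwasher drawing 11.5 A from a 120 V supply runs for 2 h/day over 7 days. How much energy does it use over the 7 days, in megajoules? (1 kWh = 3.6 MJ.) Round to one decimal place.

Power = 11.5 A × 120 V = 1380 W = 1.38 kW
Runtime = 2 h/day × 7 days = 14 h
Energy = 1.38 kW × 14 h = 19.32 kWh
= 19.32 × 3.6 MJ = 69.6 MJ

69.6 MJ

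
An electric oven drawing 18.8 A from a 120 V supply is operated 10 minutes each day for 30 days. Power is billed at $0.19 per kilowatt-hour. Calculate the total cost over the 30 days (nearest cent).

$2.14

Power = 18.8 A × 120 V = 2256 W = 2.256 kW
Runtime = 10 min × 30 = 300 min = 5 h
Energy = 2.256 kW × 5 h = 11.28 kWh
Cost = 11.28 kWh × $0.19/kWh = $2.14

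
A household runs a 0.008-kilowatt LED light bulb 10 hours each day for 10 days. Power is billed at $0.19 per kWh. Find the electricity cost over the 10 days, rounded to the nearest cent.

Runtime = 10 h/day × 10 days = 100 h
Energy = 0.008 kW × 100 h = 0.8 kWh
Cost = 0.8 kWh × $0.19/kWh = $0.15

$0.15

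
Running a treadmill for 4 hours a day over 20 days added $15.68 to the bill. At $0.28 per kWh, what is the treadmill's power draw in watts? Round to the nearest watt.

700 W

Energy = $15.68 ÷ $0.28/kWh = 56 kWh
Runtime = 4 h/day × 20 days = 80 h
Power = 56 kWh ÷ 80 h = 0.7 kW = 700 W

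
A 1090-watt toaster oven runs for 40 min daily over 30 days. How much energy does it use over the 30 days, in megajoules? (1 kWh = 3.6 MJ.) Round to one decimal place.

78.5 MJ

Runtime = 40 min × 30 = 1200 min = 20 h
Energy = 1.09 kW × 20 h = 21.8 kWh
= 21.8 × 3.6 MJ = 78.5 MJ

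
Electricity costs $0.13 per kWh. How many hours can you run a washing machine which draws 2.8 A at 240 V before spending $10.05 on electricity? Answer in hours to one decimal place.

Power = 2.8 A × 240 V = 672 W = 0.672 kW
Energy available = $10.05 ÷ $0.13/kWh = 77.3077 kWh
Hours = 77.3077 kWh ÷ 0.672 kW = 115.0 h

115.0 h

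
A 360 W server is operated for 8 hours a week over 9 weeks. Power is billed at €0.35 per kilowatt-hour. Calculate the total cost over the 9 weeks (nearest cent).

€9.07

Runtime = 8 h/week × 9 weeks = 72 h
Energy = 0.36 kW × 72 h = 25.92 kWh
Cost = 25.92 kWh × €0.35/kWh = €9.07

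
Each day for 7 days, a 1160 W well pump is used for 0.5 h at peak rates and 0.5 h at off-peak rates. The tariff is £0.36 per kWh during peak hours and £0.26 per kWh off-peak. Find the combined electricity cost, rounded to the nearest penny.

Peak energy = 1.16 kW × 0.5 h × 7 = 4.06 kWh
Off-peak energy = 1.16 kW × 0.5 h × 7 = 4.06 kWh
Cost = 4.06 × £0.36 + 4.06 × £0.26 = £1.4616 + £1.0556 = £2.52

£2.52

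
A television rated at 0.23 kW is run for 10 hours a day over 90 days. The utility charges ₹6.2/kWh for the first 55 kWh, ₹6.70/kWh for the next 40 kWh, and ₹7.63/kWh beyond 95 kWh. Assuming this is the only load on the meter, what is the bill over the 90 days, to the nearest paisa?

₹1463.56

Runtime = 10 h/day × 90 days = 900 h
Energy = 0.23 kW × 900 h = 207 kWh
Tier 1 (0–55 kWh): 55 × ₹6.2 = ₹341
Tier 2 (55–95 kWh): 40 × ₹6.70 = ₹268
Above 95 kWh: 112 × ₹7.63 = ₹854.56
Bill = ₹1463.56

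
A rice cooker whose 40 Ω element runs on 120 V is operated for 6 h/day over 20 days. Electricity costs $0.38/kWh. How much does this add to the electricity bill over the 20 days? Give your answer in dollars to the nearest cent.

Power = V²/R = 120²/40 = 360 W = 0.36 kW
Runtime = 6 h/day × 20 days = 120 h
Energy = 0.36 kW × 120 h = 43.2 kWh
Cost = 43.2 kWh × $0.38/kWh = $16.42

$16.42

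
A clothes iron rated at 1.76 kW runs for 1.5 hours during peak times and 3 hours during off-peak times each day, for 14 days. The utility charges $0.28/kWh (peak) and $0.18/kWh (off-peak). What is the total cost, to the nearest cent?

$23.65

Peak energy = 1.76 kW × 1.5 h × 14 = 36.96 kWh
Off-peak energy = 1.76 kW × 3 h × 14 = 73.92 kWh
Cost = 36.96 × $0.28 + 73.92 × $0.18 = $10.3488 + $13.3056 = $23.65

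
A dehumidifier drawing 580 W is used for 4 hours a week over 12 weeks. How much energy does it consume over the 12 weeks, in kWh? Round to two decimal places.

Runtime = 4 h/week × 12 weeks = 48 h
Energy = 0.58 kW × 48 h = 27.84 kWh

27.84 kWh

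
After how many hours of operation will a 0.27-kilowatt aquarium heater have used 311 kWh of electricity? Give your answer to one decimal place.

Hours = 311 kWh ÷ 0.27 kW = 1151.9 h

1151.9 h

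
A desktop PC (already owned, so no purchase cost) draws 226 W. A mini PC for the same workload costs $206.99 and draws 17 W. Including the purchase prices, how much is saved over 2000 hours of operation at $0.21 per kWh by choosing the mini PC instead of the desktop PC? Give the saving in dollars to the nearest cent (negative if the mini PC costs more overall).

desktop PC: $0.00 + (226/1000) kW × 2000 h × $0.21 = $0.00 + $94.92 = $94.92
mini PC: $206.99 + (17/1000) kW × 2000 h × $0.21 = $206.99 + $7.14 = $214.13
Saving = $94.92 − $214.13 = −$119.21

-$119.21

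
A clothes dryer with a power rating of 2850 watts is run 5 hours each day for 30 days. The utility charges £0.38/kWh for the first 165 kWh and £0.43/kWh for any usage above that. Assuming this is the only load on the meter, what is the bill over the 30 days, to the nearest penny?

Runtime = 5 h/day × 30 days = 150 h
Energy = 2.85 kW × 150 h = 427.5 kWh
Tier 1 (0–165 kWh): 165 × £0.38 = £62.7
Above 165 kWh: 262.5 × £0.43 = £112.875
Bill = £175.58

£175.58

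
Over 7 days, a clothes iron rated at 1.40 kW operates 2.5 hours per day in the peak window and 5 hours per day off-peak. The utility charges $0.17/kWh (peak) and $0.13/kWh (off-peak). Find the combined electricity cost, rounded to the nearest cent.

Peak energy = 1.4 kW × 2.5 h × 7 = 24.5 kWh
Off-peak energy = 1.4 kW × 5 h × 7 = 49 kWh
Cost = 24.5 × $0.17 + 49 × $0.13 = $4.165 + $6.37 = $10.54

$10.54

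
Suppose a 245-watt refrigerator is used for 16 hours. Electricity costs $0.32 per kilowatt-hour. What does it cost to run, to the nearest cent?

$1.25

Energy = 0.245 kW × 16 h = 3.92 kWh
Cost = 3.92 kWh × $0.32/kWh = $1.25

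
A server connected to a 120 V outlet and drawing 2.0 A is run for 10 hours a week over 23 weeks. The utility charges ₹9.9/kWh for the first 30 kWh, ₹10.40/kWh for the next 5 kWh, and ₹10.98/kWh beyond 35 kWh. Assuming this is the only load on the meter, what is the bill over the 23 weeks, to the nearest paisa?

Power = 2.0 A × 120 V = 240 W = 0.24 kW
Runtime = 10 h/week × 23 weeks = 230 h
Energy = 0.24 kW × 230 h = 55.2 kWh
Tier 1 (0–30 kWh): 30 × ₹9.9 = ₹297
Tier 2 (30–35 kWh): 5 × ₹10.40 = ₹52
Above 35 kWh: 20.2 × ₹10.98 = ₹221.796
Bill = ₹570.80

₹570.80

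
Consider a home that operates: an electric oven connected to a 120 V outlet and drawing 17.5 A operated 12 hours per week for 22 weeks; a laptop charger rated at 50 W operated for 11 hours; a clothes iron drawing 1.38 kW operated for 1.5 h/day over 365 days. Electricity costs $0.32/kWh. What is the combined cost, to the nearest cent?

$419.36

electric oven: Power = 17.5 A × 120 V = 2100 W = 2.1 kW
electric oven: Runtime = 12 h/week × 22 weeks = 264 h
electric oven: 2.1 kW × 264 h = 554.4 kWh
laptop charger: 0.05 kW × 11 h = 0.55 kWh
clothes iron: Runtime = 1.5 h/day × 365 days = 547.5 h
clothes iron: 1.38 kW × 547.5 h = 755.55 kWh
Total energy = 1310.5 kWh
Cost = 1310.5 × $0.32 = $419.36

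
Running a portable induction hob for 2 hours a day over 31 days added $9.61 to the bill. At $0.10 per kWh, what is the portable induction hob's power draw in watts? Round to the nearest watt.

Energy = $9.61 ÷ $0.10/kWh = 96.1 kWh
Runtime = 2 h/day × 31 days = 62 h
Power = 96.1 kWh ÷ 62 h = 1.55 kW = 1550 W

1550 W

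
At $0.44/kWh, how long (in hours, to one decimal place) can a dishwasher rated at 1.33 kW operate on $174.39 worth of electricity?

Energy available = $174.39 ÷ $0.44/kWh = 396.3409 kWh
Hours = 396.3409 kWh ÷ 1.33 kW = 298.0 h

298.0 h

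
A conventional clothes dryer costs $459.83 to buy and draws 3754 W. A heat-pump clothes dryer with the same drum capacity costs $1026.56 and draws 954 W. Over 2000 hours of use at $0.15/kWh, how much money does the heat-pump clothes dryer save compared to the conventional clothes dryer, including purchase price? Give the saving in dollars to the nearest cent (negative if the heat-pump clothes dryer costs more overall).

conventional clothes dryer: $459.83 + (3754/1000) kW × 2000 h × $0.15 = $459.83 + $1126.2 = $1586.03
heat-pump clothes dryer: $1026.56 + (954/1000) kW × 2000 h × $0.15 = $1026.56 + $286.2 = $1312.76
Saving = $1586.03 − $1312.76 = $273.27

$273.27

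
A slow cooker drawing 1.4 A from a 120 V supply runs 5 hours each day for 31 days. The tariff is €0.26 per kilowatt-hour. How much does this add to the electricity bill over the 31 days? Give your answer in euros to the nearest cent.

€6.77

Power = 1.4 A × 120 V = 168 W = 0.168 kW
Runtime = 5 h/day × 31 days = 155 h
Energy = 0.168 kW × 155 h = 26.04 kWh
Cost = 26.04 kWh × €0.26/kWh = €6.77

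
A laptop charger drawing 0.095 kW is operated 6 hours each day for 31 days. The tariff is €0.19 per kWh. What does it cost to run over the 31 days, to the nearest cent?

€3.36

Runtime = 6 h/day × 31 days = 186 h
Energy = 0.095 kW × 186 h = 17.67 kWh
Cost = 17.67 kWh × €0.19/kWh = €3.36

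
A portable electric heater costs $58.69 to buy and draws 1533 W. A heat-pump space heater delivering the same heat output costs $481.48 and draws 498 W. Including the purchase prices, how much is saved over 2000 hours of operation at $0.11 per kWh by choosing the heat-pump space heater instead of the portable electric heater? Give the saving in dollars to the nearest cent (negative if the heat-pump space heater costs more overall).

portable electric heater: $58.69 + (1533/1000) kW × 2000 h × $0.11 = $58.69 + $337.26 = $395.95
heat-pump space heater: $481.48 + (498/1000) kW × 2000 h × $0.11 = $481.48 + $109.56 = $591.04
Saving = $395.95 − $591.04 = −$195.09

-$195.09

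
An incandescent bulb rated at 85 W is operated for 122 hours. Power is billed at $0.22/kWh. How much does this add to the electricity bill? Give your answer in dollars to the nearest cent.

Energy = 0.085 kW × 122 h = 10.37 kWh
Cost = 10.37 kWh × $0.22/kWh = $2.28

$2.28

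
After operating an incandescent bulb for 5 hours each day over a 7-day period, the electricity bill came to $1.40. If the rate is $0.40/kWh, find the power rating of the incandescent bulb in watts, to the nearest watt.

Energy = $1.40 ÷ $0.40/kWh = 3.5 kWh
Runtime = 5 h/day × 7 days = 35 h
Power = 3.5 kWh ÷ 35 h = 0.1 kW = 100 W

100 W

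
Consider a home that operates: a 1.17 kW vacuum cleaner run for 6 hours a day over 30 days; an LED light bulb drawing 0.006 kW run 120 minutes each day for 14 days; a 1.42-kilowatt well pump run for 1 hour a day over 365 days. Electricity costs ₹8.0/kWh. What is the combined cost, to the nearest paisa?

₹5832.54

vacuum cleaner: Runtime = 6 h/day × 30 days = 180 h
vacuum cleaner: 1.17 kW × 180 h = 210.6 kWh
LED light bulb: Runtime = 120 min × 14 = 1680 min = 28 h
LED light bulb: 0.006 kW × 28 h = 0.168 kWh
well pump: Runtime = 1 h/day × 365 days = 365 h
well pump: 1.42 kW × 365 h = 518.3 kWh
Total energy = 729.068 kWh
Cost = 729.068 × ₹8.0 = ₹5832.54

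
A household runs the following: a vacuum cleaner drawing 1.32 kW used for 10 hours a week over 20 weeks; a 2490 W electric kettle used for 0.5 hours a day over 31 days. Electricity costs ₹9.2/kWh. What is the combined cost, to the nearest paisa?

vacuum cleaner: Runtime = 10 h/week × 20 weeks = 200 h
vacuum cleaner: 1.32 kW × 200 h = 264 kWh
electric kettle: Runtime = 0.5 h/day × 31 days = 15.5 h
electric kettle: 2.49 kW × 15.5 h = 38.595 kWh
Total energy = 302.595 kWh
Cost = 302.595 × ₹9.2 = ₹2783.87

₹2783.87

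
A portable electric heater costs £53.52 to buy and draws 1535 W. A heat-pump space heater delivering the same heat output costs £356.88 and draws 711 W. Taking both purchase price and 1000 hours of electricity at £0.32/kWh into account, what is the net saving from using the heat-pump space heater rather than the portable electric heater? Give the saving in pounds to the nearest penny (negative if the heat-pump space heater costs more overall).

portable electric heater: £53.52 + (1535/1000) kW × 1000 h × £0.32 = £53.52 + £491.2 = £544.72
heat-pump space heater: £356.88 + (711/1000) kW × 1000 h × £0.32 = £356.88 + £227.52 = £584.4
Saving = £544.72 − £584.4 = −£39.68

-£39.68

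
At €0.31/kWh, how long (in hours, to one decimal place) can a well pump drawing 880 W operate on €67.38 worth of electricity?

247.0 h

Energy available = €67.38 ÷ €0.31/kWh = 217.3548 kWh
Hours = 217.3548 kWh ÷ 0.88 kW = 247.0 h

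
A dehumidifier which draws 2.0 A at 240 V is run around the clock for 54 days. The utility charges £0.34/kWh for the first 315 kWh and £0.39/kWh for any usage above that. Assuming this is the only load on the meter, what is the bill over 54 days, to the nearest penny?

£226.86

Power = 2.0 A × 240 V = 480 W = 0.48 kW
Runtime = 24 h × 54 = 1296 h
Energy = 0.48 kW × 1296 h = 622.08 kWh
Tier 1 (0–315 kWh): 315 × £0.34 = £107.1
Above 315 kWh: 307.08 × £0.39 = £119.7612
Bill = £226.86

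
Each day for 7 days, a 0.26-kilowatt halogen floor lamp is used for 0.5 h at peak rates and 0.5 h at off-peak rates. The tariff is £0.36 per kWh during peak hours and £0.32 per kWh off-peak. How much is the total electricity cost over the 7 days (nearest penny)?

£0.62

Peak energy = 0.26 kW × 0.5 h × 7 = 0.91 kWh
Off-peak energy = 0.26 kW × 0.5 h × 7 = 0.91 kWh
Cost = 0.91 × £0.36 + 0.91 × £0.32 = £0.3276 + £0.2912 = £0.62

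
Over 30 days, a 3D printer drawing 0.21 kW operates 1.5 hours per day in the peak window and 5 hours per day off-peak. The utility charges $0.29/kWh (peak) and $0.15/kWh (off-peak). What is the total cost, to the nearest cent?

Peak energy = 0.21 kW × 1.5 h × 30 = 9.45 kWh
Off-peak energy = 0.21 kW × 5 h × 30 = 31.5 kWh
Cost = 9.45 × $0.29 + 31.5 × $0.15 = $2.7405 + $4.725 = $7.47

$7.47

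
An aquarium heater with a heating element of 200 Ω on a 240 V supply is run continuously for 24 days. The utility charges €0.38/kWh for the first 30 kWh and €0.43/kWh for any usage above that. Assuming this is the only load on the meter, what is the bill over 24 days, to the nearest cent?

€69.83

Power = V²/R = 240²/200 = 288 W = 0.288 kW
Runtime = 24 h × 24 = 576 h
Energy = 0.288 kW × 576 h = 165.888 kWh
Tier 1 (0–30 kWh): 30 × €0.38 = €11.4
Above 30 kWh: 135.888 × €0.43 = €58.43184
Bill = €69.83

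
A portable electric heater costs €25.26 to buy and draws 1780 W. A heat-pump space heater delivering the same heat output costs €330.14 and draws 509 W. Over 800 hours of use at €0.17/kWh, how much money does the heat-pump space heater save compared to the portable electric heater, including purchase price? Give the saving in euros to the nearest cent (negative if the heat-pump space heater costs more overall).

-€132.02

portable electric heater: €25.26 + (1780/1000) kW × 800 h × €0.17 = €25.26 + €242.08 = €267.34
heat-pump space heater: €330.14 + (509/1000) kW × 800 h × €0.17 = €330.14 + €69.224 = €399.364
Saving = €267.34 − €399.364 = −€132.024 → -€132.02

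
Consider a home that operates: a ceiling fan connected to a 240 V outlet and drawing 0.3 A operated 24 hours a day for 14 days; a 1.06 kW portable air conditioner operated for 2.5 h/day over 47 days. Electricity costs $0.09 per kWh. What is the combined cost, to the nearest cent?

ceiling fan: Power = 0.3 A × 240 V = 72 W = 0.072 kW
ceiling fan: Runtime = 24 h × 14 = 336 h
ceiling fan: 0.072 kW × 336 h = 24.192 kWh
portable air conditioner: Runtime = 2.5 h/day × 47 days = 117.5 h
portable air conditioner: 1.06 kW × 117.5 h = 124.55 kWh
Total energy = 148.742 kWh
Cost = 148.742 × $0.09 = $13.39

$13.39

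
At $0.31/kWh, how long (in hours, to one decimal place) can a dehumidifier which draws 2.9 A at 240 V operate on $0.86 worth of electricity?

Power = 2.9 A × 240 V = 696 W = 0.696 kW
Energy available = $0.86 ÷ $0.31/kWh = 2.7742 kWh
Hours = 2.7742 kWh ÷ 0.696 kW = 4.0 h

4.0 h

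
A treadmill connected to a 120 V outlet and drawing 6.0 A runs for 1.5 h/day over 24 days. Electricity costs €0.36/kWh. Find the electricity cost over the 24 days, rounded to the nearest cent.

Power = 6.0 A × 120 V = 720 W = 0.72 kW
Runtime = 1.5 h/day × 24 days = 36 h
Energy = 0.72 kW × 36 h = 25.92 kWh
Cost = 25.92 kWh × €0.36/kWh = €9.33

€9.33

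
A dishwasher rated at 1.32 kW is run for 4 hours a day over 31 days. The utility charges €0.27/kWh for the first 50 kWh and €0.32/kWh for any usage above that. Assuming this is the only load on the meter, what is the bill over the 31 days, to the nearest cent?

€49.88

Runtime = 4 h/day × 31 days = 124 h
Energy = 1.32 kW × 124 h = 163.68 kWh
Tier 1 (0–50 kWh): 50 × €0.27 = €13.5
Above 50 kWh: 113.68 × €0.32 = €36.3776
Bill = €49.88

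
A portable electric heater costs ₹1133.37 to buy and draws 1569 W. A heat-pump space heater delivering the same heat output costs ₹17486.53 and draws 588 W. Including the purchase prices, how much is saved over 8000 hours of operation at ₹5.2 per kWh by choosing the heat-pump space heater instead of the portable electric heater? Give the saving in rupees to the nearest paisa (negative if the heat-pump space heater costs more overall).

₹24456.44

portable electric heater: ₹1133.37 + (1569/1000) kW × 8000 h × ₹5.2 = ₹1133.37 + ₹65270.4 = ₹66403.77
heat-pump space heater: ₹17486.53 + (588/1000) kW × 8000 h × ₹5.2 = ₹17486.53 + ₹24460.8 = ₹41947.33
Saving = ₹66403.77 − ₹41947.33 = ₹24456.44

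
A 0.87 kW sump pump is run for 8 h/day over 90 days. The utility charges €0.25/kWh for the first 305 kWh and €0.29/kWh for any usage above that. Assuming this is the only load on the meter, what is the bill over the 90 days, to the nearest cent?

Runtime = 8 h/day × 90 days = 720 h
Energy = 0.87 kW × 720 h = 626.4 kWh
Tier 1 (0–305 kWh): 305 × €0.25 = €76.25
Above 305 kWh: 321.4 × €0.29 = €93.206
Bill = €169.46

€169.46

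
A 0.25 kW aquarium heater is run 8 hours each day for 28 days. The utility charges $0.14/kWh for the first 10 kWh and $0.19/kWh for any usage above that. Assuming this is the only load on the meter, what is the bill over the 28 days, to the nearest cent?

$10.14

Runtime = 8 h/day × 28 days = 224 h
Energy = 0.25 kW × 224 h = 56 kWh
Tier 1 (0–10 kWh): 10 × $0.14 = $1.4
Above 10 kWh: 46 × $0.19 = $8.74
Bill = $10.14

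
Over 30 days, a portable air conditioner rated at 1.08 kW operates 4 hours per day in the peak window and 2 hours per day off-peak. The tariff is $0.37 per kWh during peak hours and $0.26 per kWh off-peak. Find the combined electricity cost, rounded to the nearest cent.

$64.80

Peak energy = 1.08 kW × 4 h × 30 = 129.6 kWh
Off-peak energy = 1.08 kW × 2 h × 30 = 64.8 kWh
Cost = 129.6 × $0.37 + 64.8 × $0.26 = $47.952 + $16.848 = $64.80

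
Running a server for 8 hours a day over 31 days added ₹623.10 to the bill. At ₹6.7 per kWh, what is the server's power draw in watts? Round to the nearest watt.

375 W

Energy = ₹623.10 ÷ ₹6.7/kWh = 93 kWh
Runtime = 8 h/day × 31 days = 248 h
Power = 93 kWh ÷ 248 h = 0.375 kW = 375 W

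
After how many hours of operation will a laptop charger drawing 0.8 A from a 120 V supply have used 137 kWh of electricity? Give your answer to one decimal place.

Power = 0.8 A × 120 V = 96 W = 0.096 kW
Hours = 137 kWh ÷ 0.096 kW = 1427.1 h

1427.1 h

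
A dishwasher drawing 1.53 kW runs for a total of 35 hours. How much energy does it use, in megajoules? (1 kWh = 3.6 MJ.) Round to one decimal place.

Energy = 1.53 kW × 35 h = 53.55 kWh
= 53.55 × 3.6 MJ = 192.8 MJ

192.8 MJ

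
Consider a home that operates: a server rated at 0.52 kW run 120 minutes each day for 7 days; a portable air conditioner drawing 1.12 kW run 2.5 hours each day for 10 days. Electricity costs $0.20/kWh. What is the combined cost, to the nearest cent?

$7.06

server: Runtime = 120 min × 7 = 840 min = 14 h
server: 0.52 kW × 14 h = 7.28 kWh
portable air conditioner: Runtime = 2.5 h/day × 10 days = 25 h
portable air conditioner: 1.12 kW × 25 h = 28 kWh
Total energy = 35.28 kWh
Cost = 35.28 × $0.20 = $7.06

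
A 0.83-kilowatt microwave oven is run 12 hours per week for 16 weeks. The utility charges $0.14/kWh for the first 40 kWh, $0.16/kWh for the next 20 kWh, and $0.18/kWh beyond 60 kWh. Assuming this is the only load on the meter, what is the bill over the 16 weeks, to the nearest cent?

Runtime = 12 h/week × 16 weeks = 192 h
Energy = 0.83 kW × 192 h = 159.36 kWh
Tier 1 (0–40 kWh): 40 × $0.14 = $5.6
Tier 2 (40–60 kWh): 20 × $0.16 = $3.2
Above 60 kWh: 99.36 × $0.18 = $17.8848
Bill = $26.68

$26.68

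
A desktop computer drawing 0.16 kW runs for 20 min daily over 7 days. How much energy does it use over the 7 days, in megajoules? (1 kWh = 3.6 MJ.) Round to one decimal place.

Runtime = 20 min × 7 = 140 min = 2.333333… h
Energy = 0.16 kW × 2.333333… h = 0.373333… kWh
= 0.373333… × 3.6 MJ = 1.3 MJ

1.3 MJ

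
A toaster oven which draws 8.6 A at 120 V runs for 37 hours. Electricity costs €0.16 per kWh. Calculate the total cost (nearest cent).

Power = 8.6 A × 120 V = 1032 W = 1.032 kW
Energy = 1.032 kW × 37 h = 38.184 kWh
Cost = 38.184 kWh × €0.16/kWh = €6.11

€6.11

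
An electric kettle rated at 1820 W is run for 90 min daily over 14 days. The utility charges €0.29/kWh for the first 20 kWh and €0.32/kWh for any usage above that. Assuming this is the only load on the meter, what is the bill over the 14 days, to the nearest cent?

Runtime = 90 min × 14 = 1260 min = 21 h
Energy = 1.82 kW × 21 h = 38.22 kWh
Tier 1 (0–20 kWh): 20 × €0.29 = €5.8
Above 20 kWh: 18.22 × €0.32 = €5.8304
Bill = €11.63

€11.63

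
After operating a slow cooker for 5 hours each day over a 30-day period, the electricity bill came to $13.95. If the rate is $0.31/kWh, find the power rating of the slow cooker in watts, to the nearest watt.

300 W

Energy = $13.95 ÷ $0.31/kWh = 45 kWh
Runtime = 5 h/day × 30 days = 150 h
Power = 45 kWh ÷ 150 h = 0.3 kW = 300 W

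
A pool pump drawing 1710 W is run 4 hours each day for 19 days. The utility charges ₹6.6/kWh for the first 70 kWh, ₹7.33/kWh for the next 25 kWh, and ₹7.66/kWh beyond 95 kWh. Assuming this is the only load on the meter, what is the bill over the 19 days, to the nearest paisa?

₹913.04

Runtime = 4 h/day × 19 days = 76 h
Energy = 1.71 kW × 76 h = 129.96 kWh
Tier 1 (0–70 kWh): 70 × ₹6.6 = ₹462
Tier 2 (70–95 kWh): 25 × ₹7.33 = ₹183.25
Above 95 kWh: 34.96 × ₹7.66 = ₹267.7936
Bill = ₹913.04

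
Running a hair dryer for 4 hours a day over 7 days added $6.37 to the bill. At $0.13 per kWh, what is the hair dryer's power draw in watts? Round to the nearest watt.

Energy = $6.37 ÷ $0.13/kWh = 49 kWh
Runtime = 4 h/day × 7 days = 28 h
Power = 49 kWh ÷ 28 h = 1.75 kW = 1750 W

1750 W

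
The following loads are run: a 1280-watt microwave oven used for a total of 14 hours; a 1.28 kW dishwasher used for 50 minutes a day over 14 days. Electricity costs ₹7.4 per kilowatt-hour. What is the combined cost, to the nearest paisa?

₹243.11

microwave oven: 1.28 kW × 14 h = 17.92 kWh
dishwasher: Runtime = 50 min × 14 = 700 min = 11.666666… h
dishwasher: 1.28 kW × 11.666666… h = 14.933333… kWh
Total energy = 32.853333… kWh
Cost = 32.853333… × ₹7.4 = ₹243.11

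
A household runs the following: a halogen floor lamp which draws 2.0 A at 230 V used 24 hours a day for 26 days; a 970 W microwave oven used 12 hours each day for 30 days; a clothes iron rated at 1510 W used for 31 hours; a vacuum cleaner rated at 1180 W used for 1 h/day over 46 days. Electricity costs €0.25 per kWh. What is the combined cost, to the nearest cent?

halogen floor lamp: Power = 2.0 A × 230 V = 460 W = 0.46 kW
halogen floor lamp: Runtime = 24 h × 26 = 624 h
halogen floor lamp: 0.46 kW × 624 h = 287.04 kWh
microwave oven: Runtime = 12 h/day × 30 days = 360 h
microwave oven: 0.97 kW × 360 h = 349.2 kWh
clothes iron: 1.51 kW × 31 h = 46.81 kWh
vacuum cleaner: Runtime = 1 h/day × 46 days = 46 h
vacuum cleaner: 1.18 kW × 46 h = 54.28 kWh
Total energy = 737.33 kWh
Cost = 737.33 × €0.25 = €184.33

€184.33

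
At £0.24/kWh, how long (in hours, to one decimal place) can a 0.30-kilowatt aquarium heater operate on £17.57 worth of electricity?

244.0 h

Energy available = £17.57 ÷ £0.24/kWh = 73.2083 kWh
Hours = 73.2083 kWh ÷ 0.3 kW = 244.0 h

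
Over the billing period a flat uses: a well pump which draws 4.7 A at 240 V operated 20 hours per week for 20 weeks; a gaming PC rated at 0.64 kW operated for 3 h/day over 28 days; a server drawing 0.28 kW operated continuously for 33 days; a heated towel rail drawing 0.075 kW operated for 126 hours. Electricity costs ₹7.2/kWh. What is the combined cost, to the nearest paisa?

₹5300.42

well pump: Power = 4.7 A × 240 V = 1128 W = 1.128 kW
well pump: Runtime = 20 h/week × 20 weeks = 400 h
well pump: 1.128 kW × 400 h = 451.2 kWh
gaming PC: Runtime = 3 h/day × 28 days = 84 h
gaming PC: 0.64 kW × 84 h = 53.76 kWh
server: Runtime = 24 h × 33 = 792 h
server: 0.28 kW × 792 h = 221.76 kWh
heated towel rail: 0.075 kW × 126 h = 9.45 kWh
Total energy = 736.17 kWh
Cost = 736.17 × ₹7.2 = ₹5300.42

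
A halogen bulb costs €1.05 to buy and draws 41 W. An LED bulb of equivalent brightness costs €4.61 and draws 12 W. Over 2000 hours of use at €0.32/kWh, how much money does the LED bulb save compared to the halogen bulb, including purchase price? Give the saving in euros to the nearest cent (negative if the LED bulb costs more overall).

€15.00

halogen bulb: €1.05 + (41/1000) kW × 2000 h × €0.32 = €1.05 + €26.24 = €27.29
LED bulb: €4.61 + (12/1000) kW × 2000 h × €0.32 = €4.61 + €7.68 = €12.29
Saving = €27.29 − €12.29 = €15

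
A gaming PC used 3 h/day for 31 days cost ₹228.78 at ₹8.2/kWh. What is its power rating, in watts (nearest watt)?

Energy = ₹228.78 ÷ ₹8.2/kWh = 27.9 kWh
Runtime = 3 h/day × 31 days = 93 h
Power = 27.9 kWh ÷ 93 h = 0.3 kW = 300 W

300 W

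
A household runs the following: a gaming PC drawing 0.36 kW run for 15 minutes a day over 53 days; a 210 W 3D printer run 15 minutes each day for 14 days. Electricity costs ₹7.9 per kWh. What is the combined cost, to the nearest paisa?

₹43.49

gaming PC: Runtime = 15 min × 53 = 795 min = 13.25 h
gaming PC: 0.36 kW × 13.25 h = 4.77 kWh
3D printer: Runtime = 15 min × 14 = 210 min = 3.5 h
3D printer: 0.21 kW × 3.5 h = 0.735 kWh
Total energy = 5.505 kWh
Cost = 5.505 × ₹7.9 = ₹43.49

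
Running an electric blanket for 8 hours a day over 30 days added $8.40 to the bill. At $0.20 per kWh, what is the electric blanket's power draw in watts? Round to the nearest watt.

Energy = $8.40 ÷ $0.20/kWh = 42 kWh
Runtime = 8 h/day × 30 days = 240 h
Power = 42 kWh ÷ 240 h = 0.175 kW = 175 W

175 W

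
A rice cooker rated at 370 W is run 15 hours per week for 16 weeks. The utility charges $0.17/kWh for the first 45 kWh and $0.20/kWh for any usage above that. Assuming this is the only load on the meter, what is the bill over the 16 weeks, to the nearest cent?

Runtime = 15 h/week × 16 weeks = 240 h
Energy = 0.37 kW × 240 h = 88.8 kWh
Tier 1 (0–45 kWh): 45 × $0.17 = $7.65
Above 45 kWh: 43.8 × $0.20 = $8.76
Bill = $16.41

$16.41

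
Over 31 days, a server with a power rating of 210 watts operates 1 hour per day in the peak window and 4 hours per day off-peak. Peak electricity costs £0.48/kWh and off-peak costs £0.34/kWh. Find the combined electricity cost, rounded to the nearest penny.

Peak energy = 0.21 kW × 1 h × 31 = 6.51 kWh
Off-peak energy = 0.21 kW × 4 h × 31 = 26.04 kWh
Cost = 6.51 × £0.48 + 26.04 × £0.34 = £3.1248 + £8.8536 = £11.98

£11.98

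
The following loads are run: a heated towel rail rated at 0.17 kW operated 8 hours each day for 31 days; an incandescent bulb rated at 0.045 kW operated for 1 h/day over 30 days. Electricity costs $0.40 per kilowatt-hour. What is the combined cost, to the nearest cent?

heated towel rail: Runtime = 8 h/day × 31 days = 248 h
heated towel rail: 0.17 kW × 248 h = 42.16 kWh
incandescent bulb: Runtime = 1 h/day × 30 days = 30 h
incandescent bulb: 0.045 kW × 30 h = 1.35 kWh
Total energy = 43.51 kWh
Cost = 43.51 × $0.40 = $17.40

$17.40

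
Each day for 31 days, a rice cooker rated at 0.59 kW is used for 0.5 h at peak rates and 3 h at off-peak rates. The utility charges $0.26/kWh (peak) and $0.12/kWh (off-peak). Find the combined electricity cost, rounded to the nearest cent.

$8.96

Peak energy = 0.59 kW × 0.5 h × 31 = 9.145 kWh
Off-peak energy = 0.59 kW × 3 h × 31 = 54.87 kWh
Cost = 9.145 × $0.26 + 54.87 × $0.12 = $2.3777 + $6.5844 = $8.96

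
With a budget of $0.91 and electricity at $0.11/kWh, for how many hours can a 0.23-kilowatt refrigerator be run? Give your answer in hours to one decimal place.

36.0 h

Energy available = $0.91 ÷ $0.11/kWh = 8.2727 kWh
Hours = 8.2727 kWh ÷ 0.23 kW = 36.0 h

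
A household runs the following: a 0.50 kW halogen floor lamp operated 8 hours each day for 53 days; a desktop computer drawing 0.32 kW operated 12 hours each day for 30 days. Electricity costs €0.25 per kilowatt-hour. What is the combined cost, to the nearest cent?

halogen floor lamp: Runtime = 8 h/day × 53 days = 424 h
halogen floor lamp: 0.5 kW × 424 h = 212 kWh
desktop computer: Runtime = 12 h/day × 30 days = 360 h
desktop computer: 0.32 kW × 360 h = 115.2 kWh
Total energy = 327.2 kWh
Cost = 327.2 × €0.25 = €81.80

€81.80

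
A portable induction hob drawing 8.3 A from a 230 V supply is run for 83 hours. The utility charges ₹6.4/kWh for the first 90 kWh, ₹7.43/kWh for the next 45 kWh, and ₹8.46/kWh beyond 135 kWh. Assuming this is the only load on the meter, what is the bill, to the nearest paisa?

₹1108.71

Power = 8.3 A × 230 V = 1909 W = 1.909 kW
Energy = 1.909 kW × 83 h = 158.447 kWh
Tier 1 (0–90 kWh): 90 × ₹6.4 = ₹576
Tier 2 (90–135 kWh): 45 × ₹7.43 = ₹334.35
Above 135 kWh: 23.447 × ₹8.46 = ₹198.36162
Bill = ₹1108.71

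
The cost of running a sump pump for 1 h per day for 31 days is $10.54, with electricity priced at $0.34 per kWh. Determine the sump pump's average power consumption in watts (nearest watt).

Energy = $10.54 ÷ $0.34/kWh = 31 kWh
Runtime = 1 h/day × 31 days = 31 h
Power = 31 kWh ÷ 31 h = 1 kW = 1000 W

1000 W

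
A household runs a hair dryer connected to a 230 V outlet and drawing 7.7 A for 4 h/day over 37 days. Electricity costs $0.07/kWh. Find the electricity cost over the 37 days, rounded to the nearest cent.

$18.35

Power = 7.7 A × 230 V = 1771 W = 1.771 kW
Runtime = 4 h/day × 37 days = 148 h
Energy = 1.771 kW × 148 h = 262.108 kWh
Cost = 262.108 kWh × $0.07/kWh = $18.35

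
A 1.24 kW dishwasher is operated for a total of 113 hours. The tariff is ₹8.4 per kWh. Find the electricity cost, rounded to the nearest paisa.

Energy = 1.24 kW × 113 h = 140.12 kWh
Cost = 140.12 kWh × ₹8.4/kWh = ₹1177.01

₹1177.01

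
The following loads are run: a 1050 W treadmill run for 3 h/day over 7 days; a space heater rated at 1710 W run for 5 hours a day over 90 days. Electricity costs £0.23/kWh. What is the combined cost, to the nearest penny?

treadmill: Runtime = 3 h/day × 7 days = 21 h
treadmill: 1.05 kW × 21 h = 22.05 kWh
space heater: Runtime = 5 h/day × 90 days = 450 h
space heater: 1.71 kW × 450 h = 769.5 kWh
Total energy = 791.55 kWh
Cost = 791.55 × £0.23 = £182.06

£182.06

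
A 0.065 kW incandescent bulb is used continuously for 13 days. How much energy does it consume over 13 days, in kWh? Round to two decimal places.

20.28 kWh

Runtime = 24 h × 13 = 312 h
Energy = 0.065 kW × 312 h = 20.28 kWh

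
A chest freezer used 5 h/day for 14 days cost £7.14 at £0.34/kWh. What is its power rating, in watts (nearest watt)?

300 W

Energy = £7.14 ÷ £0.34/kWh = 21 kWh
Runtime = 5 h/day × 14 days = 70 h
Power = 21 kWh ÷ 70 h = 0.3 kW = 300 W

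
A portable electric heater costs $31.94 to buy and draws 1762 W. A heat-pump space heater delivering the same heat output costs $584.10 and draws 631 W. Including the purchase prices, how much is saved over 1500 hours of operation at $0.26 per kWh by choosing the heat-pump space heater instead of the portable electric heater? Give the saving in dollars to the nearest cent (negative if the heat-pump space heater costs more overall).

portable electric heater: $31.94 + (1762/1000) kW × 1500 h × $0.26 = $31.94 + $687.18 = $719.12
heat-pump space heater: $584.10 + (631/1000) kW × 1500 h × $0.26 = $584.10 + $246.09 = $830.19
Saving = $719.12 − $830.19 = −$111.07

-$111.07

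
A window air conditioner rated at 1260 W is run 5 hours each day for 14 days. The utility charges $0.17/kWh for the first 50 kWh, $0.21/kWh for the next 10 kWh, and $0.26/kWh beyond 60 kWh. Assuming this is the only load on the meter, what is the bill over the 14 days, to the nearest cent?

Runtime = 5 h/day × 14 days = 70 h
Energy = 1.26 kW × 70 h = 88.2 kWh
Tier 1 (0–50 kWh): 50 × $0.17 = $8.5
Tier 2 (50–60 kWh): 10 × $0.21 = $2.1
Above 60 kWh: 28.2 × $0.26 = $7.332
Bill = $17.93

$17.93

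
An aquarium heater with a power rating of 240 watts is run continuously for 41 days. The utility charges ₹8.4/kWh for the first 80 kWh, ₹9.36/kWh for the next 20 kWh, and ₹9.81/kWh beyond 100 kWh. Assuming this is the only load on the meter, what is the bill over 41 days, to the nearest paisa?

₹2194.93

Runtime = 24 h × 41 = 984 h
Energy = 0.24 kW × 984 h = 236.16 kWh
Tier 1 (0–80 kWh): 80 × ₹8.4 = ₹672
Tier 2 (80–100 kWh): 20 × ₹9.36 = ₹187.2
Above 100 kWh: 136.16 × ₹9.81 = ₹1335.7296
Bill = ₹2194.93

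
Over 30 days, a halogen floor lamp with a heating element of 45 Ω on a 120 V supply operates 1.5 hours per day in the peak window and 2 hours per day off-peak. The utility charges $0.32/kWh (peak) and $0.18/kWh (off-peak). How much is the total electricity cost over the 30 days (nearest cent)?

$8.06

Power = V²/R = 120²/45 = 320 W = 0.32 kW
Peak energy = 0.32 kW × 1.5 h × 30 = 14.4 kWh
Off-peak energy = 0.32 kW × 2 h × 30 = 19.2 kWh
Cost = 14.4 × $0.32 + 19.2 × $0.18 = $4.608 + $3.456 = $8.06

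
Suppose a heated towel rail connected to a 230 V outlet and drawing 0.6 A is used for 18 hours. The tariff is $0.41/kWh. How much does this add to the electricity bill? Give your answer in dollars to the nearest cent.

$1.02

Power = 0.6 A × 230 V = 138 W = 0.138 kW
Energy = 0.138 kW × 18 h = 2.484 kWh
Cost = 2.484 kWh × $0.41/kWh = $1.02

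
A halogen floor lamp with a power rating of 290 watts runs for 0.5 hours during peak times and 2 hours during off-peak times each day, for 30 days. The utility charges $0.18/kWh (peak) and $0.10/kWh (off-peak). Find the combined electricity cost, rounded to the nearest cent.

$2.52

Peak energy = 0.29 kW × 0.5 h × 30 = 4.35 kWh
Off-peak energy = 0.29 kW × 2 h × 30 = 17.4 kWh
Cost = 4.35 × $0.18 + 17.4 × $0.10 = $0.783 + $1.74 = $2.52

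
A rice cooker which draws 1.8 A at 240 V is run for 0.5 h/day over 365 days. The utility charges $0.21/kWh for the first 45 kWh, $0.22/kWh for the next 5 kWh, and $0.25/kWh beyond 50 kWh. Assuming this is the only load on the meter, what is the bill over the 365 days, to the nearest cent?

$17.76

Power = 1.8 A × 240 V = 432 W = 0.432 kW
Runtime = 0.5 h/day × 365 days = 182.5 h
Energy = 0.432 kW × 182.5 h = 78.84 kWh
Tier 1 (0–45 kWh): 45 × $0.21 = $9.45
Tier 2 (45–50 kWh): 5 × $0.22 = $1.1
Above 50 kWh: 28.84 × $0.25 = $7.21
Bill = $17.76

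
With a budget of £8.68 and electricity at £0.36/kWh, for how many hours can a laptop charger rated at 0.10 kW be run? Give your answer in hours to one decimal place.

Energy available = £8.68 ÷ £0.36/kWh = 24.1111 kWh
Hours = 24.1111 kWh ÷ 0.1 kW = 241.1 h

241.1 h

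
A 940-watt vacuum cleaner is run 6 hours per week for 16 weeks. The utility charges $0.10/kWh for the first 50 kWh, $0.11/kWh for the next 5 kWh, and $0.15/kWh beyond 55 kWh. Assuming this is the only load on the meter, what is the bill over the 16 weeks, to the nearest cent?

Runtime = 6 h/week × 16 weeks = 96 h
Energy = 0.94 kW × 96 h = 90.24 kWh
Tier 1 (0–50 kWh): 50 × $0.10 = $5
Tier 2 (50–55 kWh): 5 × $0.11 = $0.55
Above 55 kWh: 35.24 × $0.15 = $5.286
Bill = $10.84

$10.84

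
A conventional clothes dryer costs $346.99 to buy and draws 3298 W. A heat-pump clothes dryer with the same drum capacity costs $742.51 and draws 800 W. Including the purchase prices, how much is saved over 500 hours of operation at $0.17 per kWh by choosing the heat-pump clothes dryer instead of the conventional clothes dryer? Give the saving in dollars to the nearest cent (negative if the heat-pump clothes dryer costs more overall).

-$183.19

conventional clothes dryer: $346.99 + (3298/1000) kW × 500 h × $0.17 = $346.99 + $280.33 = $627.32
heat-pump clothes dryer: $742.51 + (800/1000) kW × 500 h × $0.17 = $742.51 + $68 = $810.51
Saving = $627.32 − $810.51 = −$183.19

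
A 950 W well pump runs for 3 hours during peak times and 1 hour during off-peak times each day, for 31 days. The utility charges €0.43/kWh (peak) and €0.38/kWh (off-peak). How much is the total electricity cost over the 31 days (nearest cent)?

€49.18

Peak energy = 0.95 kW × 3 h × 31 = 88.35 kWh
Off-peak energy = 0.95 kW × 1 h × 31 = 29.45 kWh
Cost = 88.35 × €0.43 + 29.45 × €0.38 = €37.9905 + €11.191 = €49.18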